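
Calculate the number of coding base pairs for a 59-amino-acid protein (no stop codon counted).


Each amino acid = 1 codon = 3 bp
bp = 59 * 3 = 177 bp

177 bp


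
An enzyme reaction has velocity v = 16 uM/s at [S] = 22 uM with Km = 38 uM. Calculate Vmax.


Vmax = v * (Km + [S]) / [S]
Vmax = 16 * (38 + 22) / 22
Vmax = 43.6364 uM/s

43.6364 uM/s


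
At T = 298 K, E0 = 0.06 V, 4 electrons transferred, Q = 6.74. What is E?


E = E0 - (RT/nF) * ln(Q)
E = 0.06 - (8.314 * 298 / (4 * 96485)) * ln(6.74)
E = 0.0478 V

0.0478 V


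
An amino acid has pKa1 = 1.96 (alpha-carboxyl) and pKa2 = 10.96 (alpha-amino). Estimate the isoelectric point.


pI = (pKa1 + pKa2) / 2
pI = (1.96 + 10.96) / 2
pI = 6.46

6.46


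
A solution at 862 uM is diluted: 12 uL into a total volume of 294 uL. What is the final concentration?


C2 = C1 * V1 / V2
C2 = 862 * 12 / 294
C2 = 35.1837 uM

35.1837 uM


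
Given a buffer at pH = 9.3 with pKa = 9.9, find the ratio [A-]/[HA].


[A-]/[HA] = 10^(pH - pKa)
= 10^(9.3 - 9.9)
= 0.2512

0.2512


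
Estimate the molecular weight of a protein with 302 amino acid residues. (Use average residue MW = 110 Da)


MW = n_residues * 110 Da
MW = 302 * 110
MW = 33220 Da

33220 Da


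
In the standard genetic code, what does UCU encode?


Standard genetic code lookup.
Codon UCU -> Ser

Ser


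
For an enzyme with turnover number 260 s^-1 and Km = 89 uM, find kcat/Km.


Catalytic efficiency = kcat / Km
= 260 / 89
= 2.9213 uM^-1*s^-1

2.9213 uM^-1*s^-1


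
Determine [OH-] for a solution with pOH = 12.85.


[OH-] = 10^(-pOH)
[OH-] = 10^(-12.85)
[OH-] = 1.413e-13 M

1.413e-13 M


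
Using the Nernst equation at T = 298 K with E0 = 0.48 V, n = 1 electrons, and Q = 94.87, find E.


E = E0 - (RT/nF) * ln(Q)
E = 0.48 - (8.314 * 298 / (1 * 96485)) * ln(94.87)
E = 0.3631 V

0.3631 V


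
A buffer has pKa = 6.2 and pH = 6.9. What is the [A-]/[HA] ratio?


[A-]/[HA] = 10^(pH - pKa)
= 10^(6.9 - 6.2)
= 5.0119

5.0119


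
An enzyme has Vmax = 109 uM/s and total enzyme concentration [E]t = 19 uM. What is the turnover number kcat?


kcat = Vmax / [E]t
kcat = 109 / 19
kcat = 5.7368 s^-1

5.7368 s^-1


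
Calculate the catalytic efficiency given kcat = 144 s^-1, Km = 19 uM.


Catalytic efficiency = kcat / Km
= 144 / 19
= 7.5789 uM^-1*s^-1

7.5789 uM^-1*s^-1


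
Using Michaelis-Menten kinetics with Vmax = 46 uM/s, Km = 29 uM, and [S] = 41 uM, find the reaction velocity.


v = Vmax * [S] / (Km + [S])
v = 46 * 41 / (29 + 41)
v = 26.9429 uM/s

26.9429 uM/s


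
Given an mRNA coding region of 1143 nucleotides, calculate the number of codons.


codons = nucleotides / 3
codons = 1143 / 3 = 381

381


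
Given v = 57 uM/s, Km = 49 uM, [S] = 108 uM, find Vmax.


Vmax = v * (Km + [S]) / [S]
Vmax = 57 * (49 + 108) / 108
Vmax = 82.8611 uM/s

82.8611 uM/s


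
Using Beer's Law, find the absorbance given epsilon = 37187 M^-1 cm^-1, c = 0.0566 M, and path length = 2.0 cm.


A = epsilon * c * l
A = 37187 * 0.0566 * 2.0
A = 4209.5684

4209.5684


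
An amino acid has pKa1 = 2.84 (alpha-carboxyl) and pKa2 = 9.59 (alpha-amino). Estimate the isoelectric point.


pI = (pKa1 + pKa2) / 2
pI = (2.84 + 9.59) / 2
pI = 6.215

6.215


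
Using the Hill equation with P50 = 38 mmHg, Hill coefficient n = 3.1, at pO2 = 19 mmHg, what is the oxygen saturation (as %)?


Y = pO2^n / (P50^n + pO2^n)
Y = 19^3.1 / (38^3.1 + 19^3.1)
Y = 10.44%

10.44%


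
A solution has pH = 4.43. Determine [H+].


[H+] = 10^(-pH)
[H+] = 10^(-4.43)
[H+] = 3.715e-05 M

3.715e-05 M


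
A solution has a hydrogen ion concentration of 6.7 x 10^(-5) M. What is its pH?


pH = -log10([H+])
pH = -log10(6.7 x 10^(-5))
pH = 4.1739

4.1739


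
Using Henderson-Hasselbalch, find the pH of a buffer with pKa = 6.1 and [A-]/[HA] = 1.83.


pH = pKa + log10([A-]/[HA])
pH = 6.1 + log10(1.83)
pH = 6.3625

6.3625


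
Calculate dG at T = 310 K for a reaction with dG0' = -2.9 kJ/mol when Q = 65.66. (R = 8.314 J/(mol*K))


dG = dG0' + RT * ln(Q) / 1000
dG = -2.9 + 8.314 * 310 * ln(65.66) / 1000
dG = 7.8849 kJ/mol

7.8849 kJ/mol


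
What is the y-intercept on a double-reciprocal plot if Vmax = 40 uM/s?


y-intercept = 1/Vmax
= 1/40
= 0.025 s/uM

0.025 s/uM


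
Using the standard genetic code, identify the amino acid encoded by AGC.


Standard genetic code lookup.
Codon AGC -> Ser

Ser


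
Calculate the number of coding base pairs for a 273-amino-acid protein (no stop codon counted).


Each amino acid = 1 codon = 3 bp
bp = 273 * 3 = 819 bp

819 bp


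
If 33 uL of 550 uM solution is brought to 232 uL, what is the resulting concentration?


C2 = C1 * V1 / V2
C2 = 550 * 33 / 232
C2 = 78.2328 uM

78.2328 uM


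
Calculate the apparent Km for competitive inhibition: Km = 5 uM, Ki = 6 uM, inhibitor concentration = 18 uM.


Km_app = Km * (1 + [I]/Ki)
Km_app = 5 * (1 + 18/6)
Km_app = 20.0 uM

20.0 uM


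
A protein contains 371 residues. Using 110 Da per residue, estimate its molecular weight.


MW = n_residues * 110 Da
MW = 371 * 110
MW = 40810 Da

40810 Da


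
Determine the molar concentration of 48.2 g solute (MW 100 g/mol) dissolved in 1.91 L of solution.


C = (mass / MW) / volume
C = (48.2 / 100) / 1.91
C = 0.2524 M

0.2524 M


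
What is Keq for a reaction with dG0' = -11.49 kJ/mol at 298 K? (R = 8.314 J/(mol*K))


Keq = exp(-dG0 * 1000 / (R * T))
Keq = exp(-(-11.49) * 1000 / (8.314 * 298))
Keq = 103.2966

103.2966


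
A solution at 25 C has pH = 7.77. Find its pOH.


pOH = 14 - pH
pOH = 14 - 7.77
pOH = 6.23

6.23


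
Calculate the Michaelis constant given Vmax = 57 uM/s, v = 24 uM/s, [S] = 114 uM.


Km = [S] * (Vmax - v) / v
Km = 114 * (57 - 24) / 24
Km = 156.75 uM

156.75 uM


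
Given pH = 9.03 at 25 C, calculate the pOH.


pOH = 14 - pH
pOH = 14 - 9.03
pOH = 4.97

4.97


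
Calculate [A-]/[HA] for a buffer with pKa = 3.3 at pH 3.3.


[A-]/[HA] = 10^(pH - pKa)
= 10^(3.3 - 3.3)
= 1.0

1.0


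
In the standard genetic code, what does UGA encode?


Standard genetic code lookup.
Codon UGA -> Stop

Stop


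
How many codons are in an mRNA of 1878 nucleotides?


codons = nucleotides / 3
codons = 1878 / 3 = 626

626


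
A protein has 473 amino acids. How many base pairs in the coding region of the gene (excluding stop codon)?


Each amino acid = 1 codon = 3 bp
bp = 473 * 3 = 1419 bp

1419 bp


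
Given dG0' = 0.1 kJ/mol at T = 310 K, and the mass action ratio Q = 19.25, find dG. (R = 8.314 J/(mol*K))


dG = dG0' + RT * ln(Q) / 1000
dG = 0.1 + 8.314 * 310 * ln(19.25) / 1000
dG = 7.7225 kJ/mol

7.7225 kJ/mol


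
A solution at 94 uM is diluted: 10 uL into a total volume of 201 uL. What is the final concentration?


C2 = C1 * V1 / V2
C2 = 94 * 10 / 201
C2 = 4.6766 uM

4.6766 uM


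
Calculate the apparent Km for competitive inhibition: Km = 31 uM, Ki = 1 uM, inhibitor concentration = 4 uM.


Km_app = Km * (1 + [I]/Ki)
Km_app = 31 * (1 + 4/1)
Km_app = 155.0 uM

155.0 uM


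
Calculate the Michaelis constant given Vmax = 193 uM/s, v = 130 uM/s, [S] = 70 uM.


Km = [S] * (Vmax - v) / v
Km = 70 * (193 - 130) / 130
Km = 33.9231 uM

33.9231 uM


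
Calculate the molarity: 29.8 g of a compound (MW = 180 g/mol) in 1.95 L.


C = (mass / MW) / volume
C = (29.8 / 180) / 1.95
C = 0.0849 M

0.0849 M


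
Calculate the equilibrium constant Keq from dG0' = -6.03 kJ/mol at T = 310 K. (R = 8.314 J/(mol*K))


Keq = exp(-dG0 * 1000 / (R * T))
Keq = exp(-(-6.03) * 1000 / (8.314 * 310))
Keq = 10.3773

10.3773


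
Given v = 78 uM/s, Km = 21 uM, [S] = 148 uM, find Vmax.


Vmax = v * (Km + [S]) / [S]
Vmax = 78 * (21 + 148) / 148
Vmax = 89.0676 uM/s

89.0676 uM/s


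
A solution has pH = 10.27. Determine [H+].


[H+] = 10^(-pH)
[H+] = 10^(-10.27)
[H+] = 5.370e-11 M

5.370e-11 M


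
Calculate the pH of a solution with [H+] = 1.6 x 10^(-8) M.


pH = -log10([H+])
pH = -log10(1.6 x 10^(-8))
pH = 7.7959

7.7959


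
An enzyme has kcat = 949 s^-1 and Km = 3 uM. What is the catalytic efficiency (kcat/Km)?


Catalytic efficiency = kcat / Km
= 949 / 3
= 316.3333 uM^-1*s^-1

316.3333 uM^-1*s^-1


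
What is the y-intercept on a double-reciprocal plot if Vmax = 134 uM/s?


y-intercept = 1/Vmax
= 1/134
= 0.0075 s/uM

0.0075 s/uM


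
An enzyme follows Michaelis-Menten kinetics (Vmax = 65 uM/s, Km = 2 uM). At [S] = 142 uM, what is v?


v = Vmax * [S] / (Km + [S])
v = 65 * 142 / (2 + 142)
v = 64.0972 uM/s

64.0972 uM/s


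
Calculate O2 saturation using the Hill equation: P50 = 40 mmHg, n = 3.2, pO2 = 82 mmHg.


Y = pO2^n / (P50^n + pO2^n)
Y = 82^3.2 / (40^3.2 + 82^3.2)
Y = 90.86%

90.86%


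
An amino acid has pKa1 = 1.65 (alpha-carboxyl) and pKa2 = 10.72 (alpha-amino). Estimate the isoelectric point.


pI = (pKa1 + pKa2) / 2
pI = (1.65 + 10.72) / 2
pI = 6.185

6.185


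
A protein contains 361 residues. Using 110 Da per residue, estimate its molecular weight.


MW = n_residues * 110 Da
MW = 361 * 110
MW = 39710 Da

39710 Da


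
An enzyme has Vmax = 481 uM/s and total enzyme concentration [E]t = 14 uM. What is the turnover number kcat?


kcat = Vmax / [E]t
kcat = 481 / 14
kcat = 34.3571 s^-1

34.3571 s^-1


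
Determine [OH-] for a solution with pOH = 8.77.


[OH-] = 10^(-pOH)
[OH-] = 10^(-8.77)
[OH-] = 1.698e-09 M

1.698e-09 M


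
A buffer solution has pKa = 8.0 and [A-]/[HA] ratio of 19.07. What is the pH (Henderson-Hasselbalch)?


pH = pKa + log10([A-]/[HA])
pH = 8.0 + log10(19.07)
pH = 9.2804

9.2804


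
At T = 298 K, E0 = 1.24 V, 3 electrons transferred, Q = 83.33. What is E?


E = E0 - (RT/nF) * ln(Q)
E = 1.24 - (8.314 * 298 / (3 * 96485)) * ln(83.33)
E = 1.2021 V

1.2021 V


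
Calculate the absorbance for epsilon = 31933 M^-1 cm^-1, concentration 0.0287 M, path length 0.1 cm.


A = epsilon * c * l
A = 31933 * 0.0287 * 0.1
A = 91.6477

91.6477


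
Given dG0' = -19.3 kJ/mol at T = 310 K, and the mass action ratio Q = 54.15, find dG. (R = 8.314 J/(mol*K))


dG = dG0' + RT * ln(Q) / 1000
dG = -19.3 + 8.314 * 310 * ln(54.15) / 1000
dG = -9.0119 kJ/mol

-9.0119 kJ/mol


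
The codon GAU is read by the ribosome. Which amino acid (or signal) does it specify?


Standard genetic code lookup.
Codon GAU -> Asp

Asp


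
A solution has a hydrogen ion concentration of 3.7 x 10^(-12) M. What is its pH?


pH = -log10([H+])
pH = -log10(3.7 x 10^(-12))
pH = 11.4318

11.4318


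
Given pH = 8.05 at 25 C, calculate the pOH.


pOH = 14 - pH
pOH = 14 - 8.05
pOH = 5.95

5.95


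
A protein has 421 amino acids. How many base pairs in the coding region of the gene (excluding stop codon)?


Each amino acid = 1 codon = 3 bp
bp = 421 * 3 = 1263 bp

1263 bp


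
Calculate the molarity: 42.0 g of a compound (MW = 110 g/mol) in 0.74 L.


C = (mass / MW) / volume
C = (42.0 / 110) / 0.74
C = 0.516 M

0.516 M


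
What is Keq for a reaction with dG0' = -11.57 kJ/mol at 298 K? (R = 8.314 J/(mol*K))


Keq = exp(-dG0 * 1000 / (R * T))
Keq = exp(-(-11.57) * 1000 / (8.314 * 298))
Keq = 106.6865

106.6865


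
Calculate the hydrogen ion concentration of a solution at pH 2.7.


[H+] = 10^(-pH)
[H+] = 10^(-2.7)
[H+] = 0.002 M

0.002 M


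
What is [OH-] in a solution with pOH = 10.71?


[OH-] = 10^(-pOH)
[OH-] = 10^(-10.71)
[OH-] = 1.950e-11 M

1.950e-11 M


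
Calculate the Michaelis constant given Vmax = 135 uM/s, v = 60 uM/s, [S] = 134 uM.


Km = [S] * (Vmax - v) / v
Km = 134 * (135 - 60) / 60
Km = 167.5 uM

167.5 uM


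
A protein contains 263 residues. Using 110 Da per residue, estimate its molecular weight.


MW = n_residues * 110 Da
MW = 263 * 110
MW = 28930 Da

28930 Da


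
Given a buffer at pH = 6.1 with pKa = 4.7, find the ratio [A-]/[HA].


[A-]/[HA] = 10^(pH - pKa)
= 10^(6.1 - 4.7)
= 25.1189

25.1189


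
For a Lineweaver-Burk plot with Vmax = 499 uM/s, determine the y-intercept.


y-intercept = 1/Vmax
= 1/499
= 0.002 s/uM

0.002 s/uM


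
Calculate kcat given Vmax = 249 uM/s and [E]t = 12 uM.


kcat = Vmax / [E]t
kcat = 249 / 12
kcat = 20.75 s^-1

20.75 s^-1


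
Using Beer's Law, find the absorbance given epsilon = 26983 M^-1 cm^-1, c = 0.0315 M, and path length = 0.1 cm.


A = epsilon * c * l
A = 26983 * 0.0315 * 0.1
A = 84.9965

84.9965


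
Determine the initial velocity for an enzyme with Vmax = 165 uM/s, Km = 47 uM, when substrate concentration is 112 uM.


v = Vmax * [S] / (Km + [S])
v = 165 * 112 / (47 + 112)
v = 116.2264 uM/s

116.2264 uM/s


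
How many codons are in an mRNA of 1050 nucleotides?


codons = nucleotides / 3
codons = 1050 / 3 = 350

350


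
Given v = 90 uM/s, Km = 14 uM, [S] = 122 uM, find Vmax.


Vmax = v * (Km + [S]) / [S]
Vmax = 90 * (14 + 122) / 122
Vmax = 100.3279 uM/s

100.3279 uM/s


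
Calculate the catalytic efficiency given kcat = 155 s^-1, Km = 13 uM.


Catalytic efficiency = kcat / Km
= 155 / 13
= 11.9231 uM^-1*s^-1

11.9231 uM^-1*s^-1


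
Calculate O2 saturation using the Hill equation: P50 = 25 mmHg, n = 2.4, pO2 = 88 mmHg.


Y = pO2^n / (P50^n + pO2^n)
Y = 88^2.4 / (25^2.4 + 88^2.4)
Y = 95.35%

95.35%


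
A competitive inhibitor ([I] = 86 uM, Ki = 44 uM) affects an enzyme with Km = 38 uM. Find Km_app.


Km_app = Km * (1 + [I]/Ki)
Km_app = 38 * (1 + 86/44)
Km_app = 112.2727 uM

112.2727 uM


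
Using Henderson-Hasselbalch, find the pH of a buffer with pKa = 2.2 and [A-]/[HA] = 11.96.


pH = pKa + log10([A-]/[HA])
pH = 2.2 + log10(11.96)
pH = 3.2777

3.2777


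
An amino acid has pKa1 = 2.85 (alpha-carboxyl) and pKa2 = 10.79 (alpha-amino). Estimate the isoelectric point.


pI = (pKa1 + pKa2) / 2
pI = (2.85 + 10.79) / 2
pI = 6.82

6.82


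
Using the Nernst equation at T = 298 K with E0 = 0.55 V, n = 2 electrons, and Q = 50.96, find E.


E = E0 - (RT/nF) * ln(Q)
E = 0.55 - (8.314 * 298 / (2 * 96485)) * ln(50.96)
E = 0.4995 V

0.4995 V


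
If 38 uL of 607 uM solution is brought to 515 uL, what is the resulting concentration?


C2 = C1 * V1 / V2
C2 = 607 * 38 / 515
C2 = 44.7883 uM

44.7883 uM


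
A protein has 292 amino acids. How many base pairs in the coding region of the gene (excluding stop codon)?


Each amino acid = 1 codon = 3 bp
bp = 292 * 3 = 876 bp

876 bp


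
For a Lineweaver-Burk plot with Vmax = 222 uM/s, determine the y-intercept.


y-intercept = 1/Vmax
= 1/222
= 0.0045 s/uM

0.0045 s/uM


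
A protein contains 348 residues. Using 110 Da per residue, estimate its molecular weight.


MW = n_residues * 110 Da
MW = 348 * 110
MW = 38280 Da

38280 Da


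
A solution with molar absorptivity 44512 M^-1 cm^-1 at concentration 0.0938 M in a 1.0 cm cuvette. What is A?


A = epsilon * c * l
A = 44512 * 0.0938 * 1.0
A = 4175.2256

4175.2256


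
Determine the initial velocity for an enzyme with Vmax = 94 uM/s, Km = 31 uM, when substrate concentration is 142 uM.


v = Vmax * [S] / (Km + [S])
v = 94 * 142 / (31 + 142)
v = 77.1561 uM/s

77.1561 uM/s


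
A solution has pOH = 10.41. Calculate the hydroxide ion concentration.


[OH-] = 10^(-pOH)
[OH-] = 10^(-10.41)
[OH-] = 3.890e-11 M

3.890e-11 M


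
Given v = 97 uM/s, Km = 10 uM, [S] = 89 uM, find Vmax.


Vmax = v * (Km + [S]) / [S]
Vmax = 97 * (10 + 89) / 89
Vmax = 107.8989 uM/s

107.8989 uM/s


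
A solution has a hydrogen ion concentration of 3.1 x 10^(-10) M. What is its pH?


pH = -log10([H+])
pH = -log10(3.1 x 10^(-10))
pH = 9.5086

9.5086


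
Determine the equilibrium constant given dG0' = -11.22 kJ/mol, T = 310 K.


Keq = exp(-dG0 * 1000 / (R * T))
Keq = exp(-(-11.22) * 1000 / (8.314 * 310))
Keq = 77.7365

77.7365


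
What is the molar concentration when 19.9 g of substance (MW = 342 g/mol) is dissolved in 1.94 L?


C = (mass / MW) / volume
C = (19.9 / 342) / 1.94
C = 0.03 M

0.03 M


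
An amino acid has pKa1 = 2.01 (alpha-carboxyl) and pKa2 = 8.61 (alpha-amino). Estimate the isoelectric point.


pI = (pKa1 + pKa2) / 2
pI = (2.01 + 8.61) / 2
pI = 5.31

5.31


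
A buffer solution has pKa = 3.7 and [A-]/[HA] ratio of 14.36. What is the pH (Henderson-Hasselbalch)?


pH = pKa + log10([A-]/[HA])
pH = 3.7 + log10(14.36)
pH = 4.8572

4.8572


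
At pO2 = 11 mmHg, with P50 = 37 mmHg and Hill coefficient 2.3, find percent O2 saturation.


Y = pO2^n / (P50^n + pO2^n)
Y = 11^2.3 / (37^2.3 + 11^2.3)
Y = 5.79%

5.79%


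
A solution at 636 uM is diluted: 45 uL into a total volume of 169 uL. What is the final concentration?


C2 = C1 * V1 / V2
C2 = 636 * 45 / 169
C2 = 169.3491 uM

169.3491 uM


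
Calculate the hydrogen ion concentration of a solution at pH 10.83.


[H+] = 10^(-pH)
[H+] = 10^(-10.83)
[H+] = 1.479e-11 M

1.479e-11 M


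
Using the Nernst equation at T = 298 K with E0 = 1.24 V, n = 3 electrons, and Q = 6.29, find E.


E = E0 - (RT/nF) * ln(Q)
E = 1.24 - (8.314 * 298 / (3 * 96485)) * ln(6.29)
E = 1.2243 V

1.2243 V


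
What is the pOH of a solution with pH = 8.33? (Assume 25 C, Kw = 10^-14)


pOH = 14 - pH
pOH = 14 - 8.33
pOH = 5.67

5.67


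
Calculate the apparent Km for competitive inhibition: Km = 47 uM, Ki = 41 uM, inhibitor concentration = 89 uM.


Km_app = Km * (1 + [I]/Ki)
Km_app = 47 * (1 + 89/41)
Km_app = 149.0244 uM

149.0244 uM


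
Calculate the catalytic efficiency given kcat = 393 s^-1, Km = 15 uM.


Catalytic efficiency = kcat / Km
= 393 / 15
= 26.2 uM^-1*s^-1

26.2 uM^-1*s^-1


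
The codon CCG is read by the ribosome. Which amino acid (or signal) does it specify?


Standard genetic code lookup.
Codon CCG -> Pro

Pro


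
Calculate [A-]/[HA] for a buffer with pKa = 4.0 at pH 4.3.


[A-]/[HA] = 10^(pH - pKa)
= 10^(4.3 - 4.0)
= 1.9953

1.9953


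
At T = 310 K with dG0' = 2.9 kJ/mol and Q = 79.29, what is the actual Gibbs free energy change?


dG = dG0' + RT * ln(Q) / 1000
dG = 2.9 + 8.314 * 310 * ln(79.29) / 1000
dG = 14.171 kJ/mol

14.171 kJ/mol


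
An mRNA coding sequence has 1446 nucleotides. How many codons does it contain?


codons = nucleotides / 3
codons = 1446 / 3 = 482

482


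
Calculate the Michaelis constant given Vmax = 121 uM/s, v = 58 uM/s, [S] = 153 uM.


Km = [S] * (Vmax - v) / v
Km = 153 * (121 - 58) / 58
Km = 166.1897 uM

166.1897 uM


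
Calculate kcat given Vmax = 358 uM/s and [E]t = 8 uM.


kcat = Vmax / [E]t
kcat = 358 / 8
kcat = 44.75 s^-1

44.75 s^-1


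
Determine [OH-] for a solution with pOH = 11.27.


[OH-] = 10^(-pOH)
[OH-] = 10^(-11.27)
[OH-] = 5.370e-12 M

5.370e-12 M


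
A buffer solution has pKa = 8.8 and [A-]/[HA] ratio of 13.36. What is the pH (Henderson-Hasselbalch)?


pH = pKa + log10([A-]/[HA])
pH = 8.8 + log10(13.36)
pH = 9.9258

9.9258


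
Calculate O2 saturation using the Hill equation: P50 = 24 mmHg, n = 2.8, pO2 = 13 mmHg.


Y = pO2^n / (P50^n + pO2^n)
Y = 13^2.8 / (24^2.8 + 13^2.8)
Y = 15.23%

15.23%


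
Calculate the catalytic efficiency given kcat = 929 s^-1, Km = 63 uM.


Catalytic efficiency = kcat / Km
= 929 / 63
= 14.746 uM^-1*s^-1

14.746 uM^-1*s^-1


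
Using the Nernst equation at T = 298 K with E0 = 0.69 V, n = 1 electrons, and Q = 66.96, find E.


E = E0 - (RT/nF) * ln(Q)
E = 0.69 - (8.314 * 298 / (1 * 96485)) * ln(66.96)
E = 0.582 V

0.582 V


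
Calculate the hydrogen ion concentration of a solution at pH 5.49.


[H+] = 10^(-pH)
[H+] = 10^(-5.49)
[H+] = 3.236e-06 M

3.236e-06 M


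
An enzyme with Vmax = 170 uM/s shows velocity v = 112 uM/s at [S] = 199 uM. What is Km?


Km = [S] * (Vmax - v) / v
Km = 199 * (170 - 112) / 112
Km = 103.0536 uM

103.0536 uM


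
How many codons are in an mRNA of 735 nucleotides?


codons = nucleotides / 3
codons = 735 / 3 = 245

245


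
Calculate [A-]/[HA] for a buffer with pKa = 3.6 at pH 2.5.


[A-]/[HA] = 10^(pH - pKa)
= 10^(2.5 - 3.6)
= 0.0794

0.0794


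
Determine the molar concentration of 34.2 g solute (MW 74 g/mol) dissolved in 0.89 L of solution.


C = (mass / MW) / volume
C = (34.2 / 74) / 0.89
C = 0.5193 M

0.5193 M


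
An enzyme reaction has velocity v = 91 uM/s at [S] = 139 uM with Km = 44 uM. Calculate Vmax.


Vmax = v * (Km + [S]) / [S]
Vmax = 91 * (44 + 139) / 139
Vmax = 119.8058 uM/s

119.8058 uM/s


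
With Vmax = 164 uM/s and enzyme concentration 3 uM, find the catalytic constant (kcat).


kcat = Vmax / [E]t
kcat = 164 / 3
kcat = 54.6667 s^-1

54.6667 s^-1


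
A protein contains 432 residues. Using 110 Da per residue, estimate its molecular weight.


MW = n_residues * 110 Da
MW = 432 * 110
MW = 47520 Da

47520 Da


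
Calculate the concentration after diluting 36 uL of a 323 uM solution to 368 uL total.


C2 = C1 * V1 / V2
C2 = 323 * 36 / 368
C2 = 31.5978 uM

31.5978 uM


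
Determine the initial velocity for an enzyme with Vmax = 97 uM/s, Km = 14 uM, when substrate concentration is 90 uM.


v = Vmax * [S] / (Km + [S])
v = 97 * 90 / (14 + 90)
v = 83.9423 uM/s

83.9423 uM/s


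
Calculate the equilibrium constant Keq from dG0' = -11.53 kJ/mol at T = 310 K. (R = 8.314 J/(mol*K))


Keq = exp(-dG0 * 1000 / (R * T))
Keq = exp(-(-11.53) * 1000 / (8.314 * 310))
Keq = 87.6722

87.6722


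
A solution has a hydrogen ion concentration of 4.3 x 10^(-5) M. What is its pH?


pH = -log10([H+])
pH = -log10(4.3 x 10^(-5))
pH = 4.3665

4.3665


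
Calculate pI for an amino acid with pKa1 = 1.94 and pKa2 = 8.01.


pI = (pKa1 + pKa2) / 2
pI = (1.94 + 8.01) / 2
pI = 4.975

4.975


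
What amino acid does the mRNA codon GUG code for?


Standard genetic code lookup.
Codon GUG -> Val

Val


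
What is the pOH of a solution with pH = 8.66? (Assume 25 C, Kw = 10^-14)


pOH = 14 - pH
pOH = 14 - 8.66
pOH = 5.34

5.34


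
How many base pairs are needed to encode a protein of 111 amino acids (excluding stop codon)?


Each amino acid = 1 codon = 3 bp
bp = 111 * 3 = 333 bp

333 bp


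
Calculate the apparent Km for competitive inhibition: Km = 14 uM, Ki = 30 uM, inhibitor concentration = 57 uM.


Km_app = Km * (1 + [I]/Ki)
Km_app = 14 * (1 + 57/30)
Km_app = 40.6 uM

40.6 uM


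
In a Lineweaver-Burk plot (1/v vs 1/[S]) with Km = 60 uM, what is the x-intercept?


x-intercept = -1/Km
= -1/60
= -0.0167 1/uM

-0.0167 1/uM


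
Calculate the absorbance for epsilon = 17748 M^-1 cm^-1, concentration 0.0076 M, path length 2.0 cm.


A = epsilon * c * l
A = 17748 * 0.0076 * 2.0
A = 269.7696

269.7696


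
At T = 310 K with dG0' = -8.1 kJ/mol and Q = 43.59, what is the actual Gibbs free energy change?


dG = dG0' + RT * ln(Q) / 1000
dG = -8.1 + 8.314 * 310 * ln(43.59) / 1000
dG = 1.629 kJ/mol

1.629 kJ/mol


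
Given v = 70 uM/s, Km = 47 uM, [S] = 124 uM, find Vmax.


Vmax = v * (Km + [S]) / [S]
Vmax = 70 * (47 + 124) / 124
Vmax = 96.5323 uM/s

96.5323 uM/s


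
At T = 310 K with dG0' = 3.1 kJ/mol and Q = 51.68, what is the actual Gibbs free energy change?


dG = dG0' + RT * ln(Q) / 1000
dG = 3.1 + 8.314 * 310 * ln(51.68) / 1000
dG = 13.2678 kJ/mol

13.2678 kJ/mol


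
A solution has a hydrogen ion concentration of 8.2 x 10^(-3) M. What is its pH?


pH = -log10([H+])
pH = -log10(8.2 x 10^(-3))
pH = 2.0862

2.0862


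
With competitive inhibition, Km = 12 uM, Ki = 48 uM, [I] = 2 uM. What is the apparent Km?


Km_app = Km * (1 + [I]/Ki)
Km_app = 12 * (1 + 2/48)
Km_app = 12.5 uM

12.5 uM


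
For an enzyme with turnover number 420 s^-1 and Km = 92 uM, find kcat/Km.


Catalytic efficiency = kcat / Km
= 420 / 92
= 4.5652 uM^-1*s^-1

4.5652 uM^-1*s^-1


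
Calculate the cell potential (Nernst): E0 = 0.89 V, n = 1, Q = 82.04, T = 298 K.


E = E0 - (RT/nF) * ln(Q)
E = 0.89 - (8.314 * 298 / (1 * 96485)) * ln(82.04)
E = 0.7768 V

0.7768 V


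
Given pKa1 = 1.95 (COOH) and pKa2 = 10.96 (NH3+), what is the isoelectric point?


pI = (pKa1 + pKa2) / 2
pI = (1.95 + 10.96) / 2
pI = 6.455

6.455


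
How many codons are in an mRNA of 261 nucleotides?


codons = nucleotides / 3
codons = 261 / 3 = 87

87


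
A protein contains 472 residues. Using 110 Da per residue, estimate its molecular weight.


MW = n_residues * 110 Da
MW = 472 * 110
MW = 51920 Da

51920 Da


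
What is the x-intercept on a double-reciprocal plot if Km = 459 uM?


x-intercept = -1/Km
= -1/459
= -0.0022 1/uM

-0.0022 1/uM


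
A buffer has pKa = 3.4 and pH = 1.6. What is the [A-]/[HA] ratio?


[A-]/[HA] = 10^(pH - pKa)
= 10^(1.6 - 3.4)
= 0.0158

0.0158


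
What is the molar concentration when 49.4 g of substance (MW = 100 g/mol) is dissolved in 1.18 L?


C = (mass / MW) / volume
C = (49.4 / 100) / 1.18
C = 0.4186 M

0.4186 M


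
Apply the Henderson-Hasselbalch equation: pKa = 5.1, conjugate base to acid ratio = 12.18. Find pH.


pH = pKa + log10([A-]/[HA])
pH = 5.1 + log10(12.18)
pH = 6.1856

6.1856


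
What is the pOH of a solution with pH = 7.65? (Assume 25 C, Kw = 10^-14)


pOH = 14 - pH
pOH = 14 - 7.65
pOH = 6.35

6.35


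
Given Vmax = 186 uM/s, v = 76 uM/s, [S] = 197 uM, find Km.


Km = [S] * (Vmax - v) / v
Km = 197 * (186 - 76) / 76
Km = 285.1316 uM

285.1316 uM


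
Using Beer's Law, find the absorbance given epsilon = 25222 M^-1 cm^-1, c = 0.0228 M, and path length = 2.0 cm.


A = epsilon * c * l
A = 25222 * 0.0228 * 2.0
A = 1150.1232

1150.1232


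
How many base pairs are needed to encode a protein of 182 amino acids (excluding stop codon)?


Each amino acid = 1 codon = 3 bp
bp = 182 * 3 = 546 bp

546 bp


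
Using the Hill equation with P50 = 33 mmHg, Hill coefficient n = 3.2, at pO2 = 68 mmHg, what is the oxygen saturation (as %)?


Y = pO2^n / (P50^n + pO2^n)
Y = 68^3.2 / (33^3.2 + 68^3.2)
Y = 91.0%

91.0%


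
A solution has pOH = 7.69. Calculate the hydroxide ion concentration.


[OH-] = 10^(-pOH)
[OH-] = 10^(-7.69)
[OH-] = 2.042e-08 M

2.042e-08 M


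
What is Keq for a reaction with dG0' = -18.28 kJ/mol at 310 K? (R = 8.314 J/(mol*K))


Keq = exp(-dG0 * 1000 / (R * T))
Keq = exp(-(-18.28) * 1000 / (8.314 * 310))
Keq = 1203.0122

1203.0122


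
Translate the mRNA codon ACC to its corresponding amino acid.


Standard genetic code lookup.
Codon ACC -> Thr

Thr


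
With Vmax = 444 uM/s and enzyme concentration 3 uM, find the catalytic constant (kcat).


kcat = Vmax / [E]t
kcat = 444 / 3
kcat = 148.0 s^-1

148.0 s^-1


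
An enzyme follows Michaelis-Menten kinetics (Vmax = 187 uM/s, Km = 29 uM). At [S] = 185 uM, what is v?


v = Vmax * [S] / (Km + [S])
v = 187 * 185 / (29 + 185)
v = 161.6589 uM/s

161.6589 uM/s


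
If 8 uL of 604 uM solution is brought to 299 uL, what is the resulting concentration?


C2 = C1 * V1 / V2
C2 = 604 * 8 / 299
C2 = 16.1605 uM

16.1605 uM


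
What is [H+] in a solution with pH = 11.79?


[H+] = 10^(-pH)
[H+] = 10^(-11.79)
[H+] = 1.622e-12 M

1.622e-12 M


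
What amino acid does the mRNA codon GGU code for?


Standard genetic code lookup.
Codon GGU -> Gly

Gly


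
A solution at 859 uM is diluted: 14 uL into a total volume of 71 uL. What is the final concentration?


C2 = C1 * V1 / V2
C2 = 859 * 14 / 71
C2 = 169.3803 uM

169.3803 uM


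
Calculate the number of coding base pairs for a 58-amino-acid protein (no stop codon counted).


Each amino acid = 1 codon = 3 bp
bp = 58 * 3 = 174 bp

174 bp


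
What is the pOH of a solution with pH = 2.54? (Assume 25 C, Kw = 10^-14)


pOH = 14 - pH
pOH = 14 - 2.54
pOH = 11.46

11.46


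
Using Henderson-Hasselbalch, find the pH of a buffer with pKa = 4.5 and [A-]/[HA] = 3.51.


pH = pKa + log10([A-]/[HA])
pH = 4.5 + log10(3.51)
pH = 5.0453

5.0453


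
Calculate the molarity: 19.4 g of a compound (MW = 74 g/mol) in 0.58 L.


C = (mass / MW) / volume
C = (19.4 / 74) / 0.58
C = 0.452 M

0.452 M


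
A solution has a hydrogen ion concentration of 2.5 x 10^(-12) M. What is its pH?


pH = -log10([H+])
pH = -log10(2.5 x 10^(-12))
pH = 11.6021

11.6021


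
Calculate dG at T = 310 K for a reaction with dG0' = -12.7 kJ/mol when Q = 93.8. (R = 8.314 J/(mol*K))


dG = dG0' + RT * ln(Q) / 1000
dG = -12.7 + 8.314 * 310 * ln(93.8) / 1000
dG = -0.9959 kJ/mol

-0.9959 kJ/mol


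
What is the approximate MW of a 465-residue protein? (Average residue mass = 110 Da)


MW = n_residues * 110 Da
MW = 465 * 110
MW = 51150 Da

51150 Da


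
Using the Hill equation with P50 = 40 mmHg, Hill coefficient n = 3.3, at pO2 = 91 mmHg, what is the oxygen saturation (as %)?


Y = pO2^n / (P50^n + pO2^n)
Y = 91^3.3 / (40^3.3 + 91^3.3)
Y = 93.78%

93.78%


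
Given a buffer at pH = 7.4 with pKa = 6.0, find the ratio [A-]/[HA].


[A-]/[HA] = 10^(pH - pKa)
= 10^(7.4 - 6.0)
= 25.1189

25.1189


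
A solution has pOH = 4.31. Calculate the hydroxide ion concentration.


[OH-] = 10^(-pOH)
[OH-] = 10^(-4.31)
[OH-] = 4.898e-05 M

4.898e-05 M


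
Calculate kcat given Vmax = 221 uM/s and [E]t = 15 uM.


kcat = Vmax / [E]t
kcat = 221 / 15
kcat = 14.7333 s^-1

14.7333 s^-1


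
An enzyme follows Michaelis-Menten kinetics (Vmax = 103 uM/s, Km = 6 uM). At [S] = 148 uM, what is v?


v = Vmax * [S] / (Km + [S])
v = 103 * 148 / (6 + 148)
v = 98.987 uM/s

98.987 uM/s


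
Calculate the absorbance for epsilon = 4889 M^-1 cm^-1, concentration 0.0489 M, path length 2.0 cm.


A = epsilon * c * l
A = 4889 * 0.0489 * 2.0
A = 478.1442

478.1442


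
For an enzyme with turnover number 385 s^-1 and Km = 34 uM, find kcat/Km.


Catalytic efficiency = kcat / Km
= 385 / 34
= 11.3235 uM^-1*s^-1

11.3235 uM^-1*s^-1


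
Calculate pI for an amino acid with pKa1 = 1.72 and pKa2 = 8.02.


pI = (pKa1 + pKa2) / 2
pI = (1.72 + 8.02) / 2
pI = 4.87

4.87


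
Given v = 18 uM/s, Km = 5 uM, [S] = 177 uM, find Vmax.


Vmax = v * (Km + [S]) / [S]
Vmax = 18 * (5 + 177) / 177
Vmax = 18.5085 uM/s

18.5085 uM/s


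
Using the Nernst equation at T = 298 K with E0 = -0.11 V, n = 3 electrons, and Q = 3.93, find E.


E = E0 - (RT/nF) * ln(Q)
E = -0.11 - (8.314 * 298 / (3 * 96485)) * ln(3.93)
E = -0.1217 V

-0.1217 V


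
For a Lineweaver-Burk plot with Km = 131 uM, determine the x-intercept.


x-intercept = -1/Km
= -1/131
= -0.0076 1/uM

-0.0076 1/uM


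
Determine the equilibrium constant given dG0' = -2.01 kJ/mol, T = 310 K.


Keq = exp(-dG0 * 1000 / (R * T))
Keq = exp(-(-2.01) * 1000 / (8.314 * 310))
Keq = 2.1812

2.1812


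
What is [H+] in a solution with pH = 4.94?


[H+] = 10^(-pH)
[H+] = 10^(-4.94)
[H+] = 1.148e-05 M

1.148e-05 M


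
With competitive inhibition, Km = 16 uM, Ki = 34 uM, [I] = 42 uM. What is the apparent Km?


Km_app = Km * (1 + [I]/Ki)
Km_app = 16 * (1 + 42/34)
Km_app = 35.7647 uM

35.7647 uM


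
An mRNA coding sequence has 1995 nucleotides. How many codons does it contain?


codons = nucleotides / 3
codons = 1995 / 3 = 665

665


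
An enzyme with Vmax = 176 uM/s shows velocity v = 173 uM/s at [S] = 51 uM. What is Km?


Km = [S] * (Vmax - v) / v
Km = 51 * (176 - 173) / 173
Km = 0.8844 uM

0.8844 uM


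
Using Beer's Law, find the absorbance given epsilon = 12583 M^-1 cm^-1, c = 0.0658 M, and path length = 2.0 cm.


A = epsilon * c * l
A = 12583 * 0.0658 * 2.0
A = 1655.9228

1655.9228


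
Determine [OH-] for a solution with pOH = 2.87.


[OH-] = 10^(-pOH)
[OH-] = 10^(-2.87)
[OH-] = 0.0013 M

0.0013 M


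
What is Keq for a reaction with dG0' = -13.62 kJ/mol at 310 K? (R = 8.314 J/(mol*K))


Keq = exp(-dG0 * 1000 / (R * T))
Keq = exp(-(-13.62) * 1000 / (8.314 * 310))
Keq = 197.2591

197.2591


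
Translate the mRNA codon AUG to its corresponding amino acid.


Standard genetic code lookup.
Codon AUG -> Met (start)

Met (start)


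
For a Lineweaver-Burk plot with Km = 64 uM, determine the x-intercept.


x-intercept = -1/Km
= -1/64
= -0.0156 1/uM

-0.0156 1/uM


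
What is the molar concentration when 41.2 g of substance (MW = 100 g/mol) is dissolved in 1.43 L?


C = (mass / MW) / volume
C = (41.2 / 100) / 1.43
C = 0.2881 M

0.2881 M


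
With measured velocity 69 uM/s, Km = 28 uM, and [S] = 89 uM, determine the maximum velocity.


Vmax = v * (Km + [S]) / [S]
Vmax = 69 * (28 + 89) / 89
Vmax = 90.7079 uM/s

90.7079 uM/s


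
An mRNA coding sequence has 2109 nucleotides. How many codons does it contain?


codons = nucleotides / 3
codons = 2109 / 3 = 703

703


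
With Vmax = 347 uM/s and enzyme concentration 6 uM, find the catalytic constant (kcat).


kcat = Vmax / [E]t
kcat = 347 / 6
kcat = 57.8333 s^-1

57.8333 s^-1


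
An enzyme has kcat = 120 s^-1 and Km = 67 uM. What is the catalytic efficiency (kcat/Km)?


Catalytic efficiency = kcat / Km
= 120 / 67
= 1.791 uM^-1*s^-1

1.791 uM^-1*s^-1


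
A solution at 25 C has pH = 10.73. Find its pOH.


pOH = 14 - pH
pOH = 14 - 10.73
pOH = 3.27

3.27


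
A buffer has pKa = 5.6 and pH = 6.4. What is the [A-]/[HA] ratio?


[A-]/[HA] = 10^(pH - pKa)
= 10^(6.4 - 5.6)
= 6.3096

6.3096


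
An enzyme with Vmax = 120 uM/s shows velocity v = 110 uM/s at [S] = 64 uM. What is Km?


Km = [S] * (Vmax - v) / v
Km = 64 * (120 - 110) / 110
Km = 5.8182 uM

5.8182 uM


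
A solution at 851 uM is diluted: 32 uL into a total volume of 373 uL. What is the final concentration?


C2 = C1 * V1 / V2
C2 = 851 * 32 / 373
C2 = 73.008 uM

73.008 uM


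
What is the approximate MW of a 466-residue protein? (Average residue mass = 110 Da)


MW = n_residues * 110 Da
MW = 466 * 110
MW = 51260 Da

51260 Da


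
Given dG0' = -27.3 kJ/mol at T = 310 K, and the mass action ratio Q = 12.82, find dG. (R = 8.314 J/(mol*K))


dG = dG0' + RT * ln(Q) / 1000
dG = -27.3 + 8.314 * 310 * ln(12.82) / 1000
dG = -20.7252 kJ/mol

-20.7252 kJ/mol


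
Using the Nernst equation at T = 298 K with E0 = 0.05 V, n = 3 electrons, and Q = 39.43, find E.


E = E0 - (RT/nF) * ln(Q)
E = 0.05 - (8.314 * 298 / (3 * 96485)) * ln(39.43)
E = 0.0185 V

0.0185 V


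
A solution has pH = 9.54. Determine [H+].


[H+] = 10^(-pH)
[H+] = 10^(-9.54)
[H+] = 2.884e-10 M

2.884e-10 M


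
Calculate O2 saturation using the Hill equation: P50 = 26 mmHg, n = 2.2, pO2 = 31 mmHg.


Y = pO2^n / (P50^n + pO2^n)
Y = 31^2.2 / (26^2.2 + 31^2.2)
Y = 59.56%

59.56%


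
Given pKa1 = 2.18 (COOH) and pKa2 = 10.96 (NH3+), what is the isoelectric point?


pI = (pKa1 + pKa2) / 2
pI = (2.18 + 10.96) / 2
pI = 6.57

6.57


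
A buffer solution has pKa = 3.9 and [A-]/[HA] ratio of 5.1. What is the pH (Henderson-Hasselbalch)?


pH = pKa + log10([A-]/[HA])
pH = 3.9 + log10(5.1)
pH = 4.6076

4.6076


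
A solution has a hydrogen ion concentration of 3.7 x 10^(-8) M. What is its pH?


pH = -log10([H+])
pH = -log10(3.7 x 10^(-8))
pH = 7.4318

7.4318


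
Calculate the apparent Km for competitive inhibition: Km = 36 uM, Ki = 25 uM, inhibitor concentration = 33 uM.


Km_app = Km * (1 + [I]/Ki)
Km_app = 36 * (1 + 33/25)
Km_app = 83.52 uM

83.52 uM


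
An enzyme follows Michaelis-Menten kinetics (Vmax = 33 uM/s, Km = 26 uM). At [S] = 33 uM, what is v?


v = Vmax * [S] / (Km + [S])
v = 33 * 33 / (26 + 33)
v = 18.4576 uM/s

18.4576 uM/s


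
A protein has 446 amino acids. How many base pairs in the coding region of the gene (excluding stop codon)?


Each amino acid = 1 codon = 3 bp
bp = 446 * 3 = 1338 bp

1338 bp


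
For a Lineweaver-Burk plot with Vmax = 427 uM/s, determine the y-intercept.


y-intercept = 1/Vmax
= 1/427
= 0.0023 s/uM

0.0023 s/uM


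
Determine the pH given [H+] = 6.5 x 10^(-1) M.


pH = -log10([H+])
pH = -log10(6.5 x 10^(-1))
pH = 0.1871

0.1871


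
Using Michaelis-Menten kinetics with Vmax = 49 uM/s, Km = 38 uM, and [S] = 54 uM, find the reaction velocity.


v = Vmax * [S] / (Km + [S])
v = 49 * 54 / (38 + 54)
v = 28.7609 uM/s

28.7609 uM/s


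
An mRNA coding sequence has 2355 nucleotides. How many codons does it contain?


codons = nucleotides / 3
codons = 2355 / 3 = 785

785


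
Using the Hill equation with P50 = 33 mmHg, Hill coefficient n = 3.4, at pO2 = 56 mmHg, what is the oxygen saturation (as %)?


Y = pO2^n / (P50^n + pO2^n)
Y = 56^3.4 / (33^3.4 + 56^3.4)
Y = 85.79%

85.79%


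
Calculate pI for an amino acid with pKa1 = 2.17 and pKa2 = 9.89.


pI = (pKa1 + pKa2) / 2
pI = (2.17 + 9.89) / 2
pI = 6.03

6.03


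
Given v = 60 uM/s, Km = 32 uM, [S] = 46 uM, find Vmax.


Vmax = v * (Km + [S]) / [S]
Vmax = 60 * (32 + 46) / 46
Vmax = 101.7391 uM/s

101.7391 uM/s


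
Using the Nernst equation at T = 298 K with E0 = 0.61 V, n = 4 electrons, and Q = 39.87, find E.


E = E0 - (RT/nF) * ln(Q)
E = 0.61 - (8.314 * 298 / (4 * 96485)) * ln(39.87)
E = 0.5863 V

0.5863 V


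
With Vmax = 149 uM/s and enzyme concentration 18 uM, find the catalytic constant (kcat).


kcat = Vmax / [E]t
kcat = 149 / 18
kcat = 8.2778 s^-1

8.2778 s^-1


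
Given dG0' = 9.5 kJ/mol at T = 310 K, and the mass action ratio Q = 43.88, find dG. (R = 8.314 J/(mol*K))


dG = dG0' + RT * ln(Q) / 1000
dG = 9.5 + 8.314 * 310 * ln(43.88) / 1000
dG = 19.2461 kJ/mol

19.2461 kJ/mol


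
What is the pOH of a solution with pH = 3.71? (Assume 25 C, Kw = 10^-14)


pOH = 14 - pH
pOH = 14 - 3.71
pOH = 10.29

10.29


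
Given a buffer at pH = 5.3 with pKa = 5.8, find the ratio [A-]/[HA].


[A-]/[HA] = 10^(pH - pKa)
= 10^(5.3 - 5.8)
= 0.3162

0.3162


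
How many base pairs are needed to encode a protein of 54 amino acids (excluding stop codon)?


Each amino acid = 1 codon = 3 bp
bp = 54 * 3 = 162 bp

162 bp


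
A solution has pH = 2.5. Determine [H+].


[H+] = 10^(-pH)
[H+] = 10^(-2.5)
[H+] = 0.0032 M

0.0032 M


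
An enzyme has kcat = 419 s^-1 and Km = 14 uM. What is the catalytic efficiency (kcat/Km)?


Catalytic efficiency = kcat / Km
= 419 / 14
= 29.9286 uM^-1*s^-1

29.9286 uM^-1*s^-1


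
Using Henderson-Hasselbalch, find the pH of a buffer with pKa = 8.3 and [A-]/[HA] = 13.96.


pH = pKa + log10([A-]/[HA])
pH = 8.3 + log10(13.96)
pH = 9.4449

9.4449


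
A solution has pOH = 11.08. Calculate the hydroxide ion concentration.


[OH-] = 10^(-pOH)
[OH-] = 10^(-11.08)
[OH-] = 8.318e-12 M

8.318e-12 M


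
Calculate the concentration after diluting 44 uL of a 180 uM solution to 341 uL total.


C2 = C1 * V1 / V2
C2 = 180 * 44 / 341
C2 = 23.2258 uM

23.2258 uM


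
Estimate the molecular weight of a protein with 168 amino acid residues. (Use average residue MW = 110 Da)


MW = n_residues * 110 Da
MW = 168 * 110
MW = 18480 Da

18480 Da


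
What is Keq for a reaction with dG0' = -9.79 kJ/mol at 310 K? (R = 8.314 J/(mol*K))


Keq = exp(-dG0 * 1000 / (R * T))
Keq = exp(-(-9.79) * 1000 / (8.314 * 310))
Keq = 44.6337

44.6337


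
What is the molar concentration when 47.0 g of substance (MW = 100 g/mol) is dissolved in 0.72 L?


C = (mass / MW) / volume
C = (47.0 / 100) / 0.72
C = 0.6528 M

0.6528 M


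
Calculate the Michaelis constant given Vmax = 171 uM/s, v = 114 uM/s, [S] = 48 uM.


Km = [S] * (Vmax - v) / v
Km = 48 * (171 - 114) / 114
Km = 24.0 uM

24.0 uM


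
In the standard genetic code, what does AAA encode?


Standard genetic code lookup.
Codon AAA -> Lys

Lys


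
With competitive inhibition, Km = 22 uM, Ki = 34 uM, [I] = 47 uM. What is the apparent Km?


Km_app = Km * (1 + [I]/Ki)
Km_app = 22 * (1 + 47/34)
Km_app = 52.4118 uM

52.4118 uM


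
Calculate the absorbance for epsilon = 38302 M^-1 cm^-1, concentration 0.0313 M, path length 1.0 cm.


A = epsilon * c * l
A = 38302 * 0.0313 * 1.0
A = 1198.8526

1198.8526
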